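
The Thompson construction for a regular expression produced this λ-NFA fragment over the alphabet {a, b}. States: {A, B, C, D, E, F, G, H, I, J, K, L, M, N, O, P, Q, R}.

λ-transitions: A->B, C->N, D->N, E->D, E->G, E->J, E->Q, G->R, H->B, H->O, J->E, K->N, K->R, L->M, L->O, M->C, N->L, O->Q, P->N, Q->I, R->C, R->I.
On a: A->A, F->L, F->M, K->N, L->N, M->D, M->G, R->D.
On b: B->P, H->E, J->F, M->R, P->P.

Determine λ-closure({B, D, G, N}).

Start with {B, D, G, N}.
From G via λ: add R.
From N via λ: add L.
From L via λ: add M, O.
From R via λ: add C, I.
From O via λ: add Q.
No new states can be added; the closed set is {B, C, D, G, I, L, M, N, O, Q, R}.

{B, C, D, G, I, L, M, N, O, Q, R}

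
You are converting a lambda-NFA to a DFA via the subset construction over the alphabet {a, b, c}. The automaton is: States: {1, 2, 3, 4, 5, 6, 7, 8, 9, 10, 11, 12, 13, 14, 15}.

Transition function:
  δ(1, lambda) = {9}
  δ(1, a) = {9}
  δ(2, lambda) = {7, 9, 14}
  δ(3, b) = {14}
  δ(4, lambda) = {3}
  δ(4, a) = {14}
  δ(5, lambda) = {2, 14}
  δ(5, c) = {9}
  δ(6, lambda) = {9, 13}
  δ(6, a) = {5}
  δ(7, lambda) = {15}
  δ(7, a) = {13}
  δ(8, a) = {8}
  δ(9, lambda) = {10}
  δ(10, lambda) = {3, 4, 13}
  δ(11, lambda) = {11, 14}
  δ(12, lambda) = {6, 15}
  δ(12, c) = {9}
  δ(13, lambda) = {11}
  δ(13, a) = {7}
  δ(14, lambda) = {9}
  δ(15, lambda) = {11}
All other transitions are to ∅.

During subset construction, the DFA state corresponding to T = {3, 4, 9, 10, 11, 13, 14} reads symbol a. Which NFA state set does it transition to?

{3, 4, 7, 9, 10, 11, 13, 14, 15}

4 on a → {14}.
13 on a → {7}.
No a-transition from 3, 9, 10, 11, 14.
Union after reading a: {7, 14}.
Now take the lambda-closure:
From 7 via lambda: add 15.
From 14 via lambda: add 9.
From 9 via lambda: add 10.
From 15 via lambda: add 11.
From 10 via lambda: add 3, 4, 13.
No new states can be added; the closed set is {3, 4, 7, 9, 10, 11, 13, 14, 15}.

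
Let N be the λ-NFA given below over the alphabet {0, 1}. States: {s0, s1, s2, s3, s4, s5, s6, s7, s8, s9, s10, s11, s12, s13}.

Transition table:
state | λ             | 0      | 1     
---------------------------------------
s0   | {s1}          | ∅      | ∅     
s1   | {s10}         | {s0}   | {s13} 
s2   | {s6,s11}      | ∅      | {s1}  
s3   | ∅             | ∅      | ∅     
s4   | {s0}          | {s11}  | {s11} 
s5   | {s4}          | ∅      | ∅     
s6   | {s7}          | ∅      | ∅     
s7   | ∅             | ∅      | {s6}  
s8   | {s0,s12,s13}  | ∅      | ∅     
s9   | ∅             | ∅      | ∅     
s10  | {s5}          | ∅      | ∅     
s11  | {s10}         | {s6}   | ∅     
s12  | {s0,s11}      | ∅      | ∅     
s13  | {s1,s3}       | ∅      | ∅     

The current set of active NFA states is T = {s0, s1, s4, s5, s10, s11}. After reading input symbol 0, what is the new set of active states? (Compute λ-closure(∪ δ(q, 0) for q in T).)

{s0, s1, s4, s5, s6, s7, s10, s11}

s1 on 0 → {s0}.
s4 on 0 → {s11}.
s11 on 0 → {s6}.
No 0-transition from s0, s5, s10.
Union after reading 0: {s0, s6, s11}.
Now take the λ-closure:
From s0 via λ: add s1.
From s6 via λ: add s7.
From s11 via λ: add s10.
From s10 via λ: add s5.
From s5 via λ: add s4.
No new states can be added; the closed set is {s0, s1, s4, s5, s6, s7, s10, s11}.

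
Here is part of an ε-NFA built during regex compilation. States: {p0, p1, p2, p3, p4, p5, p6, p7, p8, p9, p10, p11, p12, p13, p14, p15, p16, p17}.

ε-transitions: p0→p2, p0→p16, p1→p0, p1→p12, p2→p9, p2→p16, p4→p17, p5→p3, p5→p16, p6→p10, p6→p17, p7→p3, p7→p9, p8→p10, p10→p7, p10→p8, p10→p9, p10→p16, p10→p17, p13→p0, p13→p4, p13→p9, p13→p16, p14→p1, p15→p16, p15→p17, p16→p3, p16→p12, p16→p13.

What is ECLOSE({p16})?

Start with {p16}.
From p16 via ε: add p3, p12, p13.
From p13 via ε: add p0, p4, p9.
From p0 via ε: add p2.
From p4 via ε: add p17.
No new states can be added; the closed set is {p0, p2, p3, p4, p9, p12, p13, p16, p17}.

{p0, p2, p3, p4, p9, p12, p13, p16, p17}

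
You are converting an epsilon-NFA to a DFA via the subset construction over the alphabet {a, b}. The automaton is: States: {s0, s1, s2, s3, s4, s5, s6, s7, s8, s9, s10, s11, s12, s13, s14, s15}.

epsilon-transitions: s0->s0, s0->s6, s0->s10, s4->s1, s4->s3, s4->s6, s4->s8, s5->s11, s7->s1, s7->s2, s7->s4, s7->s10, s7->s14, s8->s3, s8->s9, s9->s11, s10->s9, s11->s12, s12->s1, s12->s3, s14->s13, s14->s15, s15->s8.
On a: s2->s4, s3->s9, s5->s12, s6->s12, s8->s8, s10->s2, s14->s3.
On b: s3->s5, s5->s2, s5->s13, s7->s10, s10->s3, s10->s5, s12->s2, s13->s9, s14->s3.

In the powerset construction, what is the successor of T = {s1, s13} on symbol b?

s13 on b → {s9}.
No b-transition from s1.
Union after reading b: {s9}.
Now take the epsilon-closure:
From s9 via epsilon: add s11.
From s11 via epsilon: add s12.
From s12 via epsilon: add s1, s3.
No new states can be added; the closed set is {s1, s3, s9, s11, s12}.

{s1, s3, s9, s11, s12}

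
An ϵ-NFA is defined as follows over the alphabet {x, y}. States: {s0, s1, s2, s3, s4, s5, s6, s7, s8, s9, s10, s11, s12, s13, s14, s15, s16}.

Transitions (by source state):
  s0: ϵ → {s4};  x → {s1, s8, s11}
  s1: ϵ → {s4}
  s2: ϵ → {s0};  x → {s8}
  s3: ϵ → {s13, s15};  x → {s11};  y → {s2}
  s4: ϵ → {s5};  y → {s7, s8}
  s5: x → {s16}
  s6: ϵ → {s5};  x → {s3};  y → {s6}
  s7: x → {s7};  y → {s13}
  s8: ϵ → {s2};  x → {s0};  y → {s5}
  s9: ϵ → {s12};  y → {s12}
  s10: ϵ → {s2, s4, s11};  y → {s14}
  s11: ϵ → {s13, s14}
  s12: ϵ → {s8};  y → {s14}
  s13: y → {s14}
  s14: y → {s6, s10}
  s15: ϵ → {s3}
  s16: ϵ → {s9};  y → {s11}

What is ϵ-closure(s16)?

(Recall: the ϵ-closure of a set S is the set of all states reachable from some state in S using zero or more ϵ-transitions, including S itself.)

Start with {s16}.
From s16 via ϵ: add s9.
From s9 via ϵ: add s12.
From s12 via ϵ: add s8.
From s8 via ϵ: add s2.
From s2 via ϵ: add s0.
From s0 via ϵ: add s4.
From s4 via ϵ: add s5.
No new states can be added; the closed set is {s0, s2, s4, s5, s8, s9, s12, s16}.

{s0, s2, s4, s5, s8, s9, s12, s16}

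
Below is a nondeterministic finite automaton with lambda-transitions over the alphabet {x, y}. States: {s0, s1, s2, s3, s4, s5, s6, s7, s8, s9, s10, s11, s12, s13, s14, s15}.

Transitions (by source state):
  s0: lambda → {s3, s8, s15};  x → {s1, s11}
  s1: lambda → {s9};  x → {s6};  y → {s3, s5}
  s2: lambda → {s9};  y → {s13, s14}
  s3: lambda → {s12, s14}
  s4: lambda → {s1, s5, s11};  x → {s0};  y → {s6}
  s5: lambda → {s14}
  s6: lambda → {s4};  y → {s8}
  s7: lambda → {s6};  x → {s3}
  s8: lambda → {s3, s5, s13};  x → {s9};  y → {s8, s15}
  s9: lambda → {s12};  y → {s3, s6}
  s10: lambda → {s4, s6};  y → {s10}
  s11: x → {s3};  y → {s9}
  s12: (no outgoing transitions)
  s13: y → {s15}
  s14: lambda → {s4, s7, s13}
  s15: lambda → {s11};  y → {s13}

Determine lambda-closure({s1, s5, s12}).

{s1, s4, s5, s6, s7, s9, s11, s12, s13, s14}

Start with {s1, s5, s12}.
From s1 via lambda: add s9.
From s5 via lambda: add s14.
From s14 via lambda: add s4, s7, s13.
From s4 via lambda: add s11.
From s7 via lambda: add s6.
No new states can be added; the closed set is {s1, s4, s5, s6, s7, s9, s11, s12, s13, s14}.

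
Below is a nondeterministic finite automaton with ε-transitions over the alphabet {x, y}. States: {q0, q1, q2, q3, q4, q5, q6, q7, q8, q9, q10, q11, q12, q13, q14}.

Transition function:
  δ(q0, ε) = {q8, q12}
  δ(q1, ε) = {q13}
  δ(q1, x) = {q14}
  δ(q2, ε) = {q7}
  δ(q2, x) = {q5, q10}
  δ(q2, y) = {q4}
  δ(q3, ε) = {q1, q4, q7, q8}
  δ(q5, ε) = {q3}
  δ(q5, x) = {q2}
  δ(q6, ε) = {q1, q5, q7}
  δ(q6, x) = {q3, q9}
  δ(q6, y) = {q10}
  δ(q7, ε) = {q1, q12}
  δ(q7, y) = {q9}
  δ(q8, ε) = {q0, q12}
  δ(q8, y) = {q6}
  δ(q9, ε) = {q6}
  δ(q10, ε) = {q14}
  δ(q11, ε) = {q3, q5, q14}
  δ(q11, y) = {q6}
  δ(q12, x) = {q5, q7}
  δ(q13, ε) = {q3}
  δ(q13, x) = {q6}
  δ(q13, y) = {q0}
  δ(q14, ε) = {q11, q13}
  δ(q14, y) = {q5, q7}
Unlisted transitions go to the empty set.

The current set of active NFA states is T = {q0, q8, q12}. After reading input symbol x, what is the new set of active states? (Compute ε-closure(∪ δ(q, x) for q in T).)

q12 on x → {q5, q7}.
No x-transition from q0, q8.
Union after reading x: {q5, q7}.
Now take the ε-closure:
From q5 via ε: add q3.
From q7 via ε: add q1, q12.
From q1 via ε: add q13.
From q3 via ε: add q4, q8.
From q8 via ε: add q0.
No new states can be added; the closed set is {q0, q1, q3, q4, q5, q7, q8, q12, q13}.

{q0, q1, q3, q4, q5, q7, q8, q12, q13}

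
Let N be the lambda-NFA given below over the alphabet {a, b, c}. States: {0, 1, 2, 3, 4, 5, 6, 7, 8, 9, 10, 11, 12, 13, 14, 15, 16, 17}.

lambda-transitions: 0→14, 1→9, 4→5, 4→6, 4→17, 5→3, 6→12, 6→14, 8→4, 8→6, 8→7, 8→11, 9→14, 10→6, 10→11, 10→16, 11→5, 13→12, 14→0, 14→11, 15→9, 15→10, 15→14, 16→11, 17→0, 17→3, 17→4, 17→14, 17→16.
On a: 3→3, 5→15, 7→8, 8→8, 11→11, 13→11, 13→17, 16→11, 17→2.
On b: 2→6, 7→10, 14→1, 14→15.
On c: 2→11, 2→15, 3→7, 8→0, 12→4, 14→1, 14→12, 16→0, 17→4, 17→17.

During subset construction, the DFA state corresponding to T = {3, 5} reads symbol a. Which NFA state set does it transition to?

{0, 3, 5, 6, 9, 10, 11, 12, 14, 15, 16}

3 on a → {3}.
5 on a → {15}.
Union after reading a: {3, 15}.
Now take the lambda-closure:
From 15 via lambda: add 9, 10, 14.
From 10 via lambda: add 6, 11, 16.
From 14 via lambda: add 0.
From 6 via lambda: add 12.
From 11 via lambda: add 5.
No new states can be added; the closed set is {0, 3, 5, 6, 9, 10, 11, 12, 14, 15, 16}.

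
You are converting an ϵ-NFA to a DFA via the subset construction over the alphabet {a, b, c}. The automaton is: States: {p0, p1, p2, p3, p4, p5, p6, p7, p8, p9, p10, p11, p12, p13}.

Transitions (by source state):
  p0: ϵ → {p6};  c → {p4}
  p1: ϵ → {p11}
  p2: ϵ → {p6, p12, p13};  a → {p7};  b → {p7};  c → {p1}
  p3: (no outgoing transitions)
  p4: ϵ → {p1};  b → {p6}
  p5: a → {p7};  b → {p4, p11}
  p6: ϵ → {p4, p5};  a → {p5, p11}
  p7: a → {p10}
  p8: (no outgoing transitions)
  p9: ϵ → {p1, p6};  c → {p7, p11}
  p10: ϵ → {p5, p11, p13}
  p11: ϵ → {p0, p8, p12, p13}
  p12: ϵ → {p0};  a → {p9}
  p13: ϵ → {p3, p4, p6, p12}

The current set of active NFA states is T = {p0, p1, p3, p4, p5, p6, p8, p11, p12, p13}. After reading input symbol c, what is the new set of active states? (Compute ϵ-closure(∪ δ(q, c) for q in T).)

p0 on c → {p4}.
No c-transition from p1, p3, p4, p5, p6, p8, p11, p12, p13.
Union after reading c: {p4}.
Now take the ϵ-closure:
From p4 via ϵ: add p1.
From p1 via ϵ: add p11.
From p11 via ϵ: add p0, p8, p12, p13.
From p0 via ϵ: add p6.
From p13 via ϵ: add p3.
From p6 via ϵ: add p5.
No new states can be added; the closed set is {p0, p1, p3, p4, p5, p6, p8, p11, p12, p13}.

{p0, p1, p3, p4, p5, p6, p8, p11, p12, p13}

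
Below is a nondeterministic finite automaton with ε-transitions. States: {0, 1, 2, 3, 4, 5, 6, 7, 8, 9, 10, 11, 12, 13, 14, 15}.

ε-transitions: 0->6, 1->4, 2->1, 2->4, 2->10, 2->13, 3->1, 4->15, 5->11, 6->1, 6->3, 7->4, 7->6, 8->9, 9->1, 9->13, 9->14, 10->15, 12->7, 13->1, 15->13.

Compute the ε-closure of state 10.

{1, 4, 10, 13, 15}

Start with {10}.
From 10 via ε: add 15.
From 15 via ε: add 13.
From 13 via ε: add 1.
From 1 via ε: add 4.
No new states can be added; the closed set is {1, 4, 10, 13, 15}.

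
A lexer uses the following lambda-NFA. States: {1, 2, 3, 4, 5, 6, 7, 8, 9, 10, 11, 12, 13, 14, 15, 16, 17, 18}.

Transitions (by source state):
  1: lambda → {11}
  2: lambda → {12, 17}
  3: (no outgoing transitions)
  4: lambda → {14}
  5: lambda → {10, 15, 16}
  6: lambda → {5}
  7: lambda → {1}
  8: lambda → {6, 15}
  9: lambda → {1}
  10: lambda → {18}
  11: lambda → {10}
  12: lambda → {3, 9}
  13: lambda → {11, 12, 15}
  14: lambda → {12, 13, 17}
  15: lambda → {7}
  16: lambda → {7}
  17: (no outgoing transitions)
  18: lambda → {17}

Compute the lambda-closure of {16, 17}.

{1, 7, 10, 11, 16, 17, 18}

Start with {16, 17}.
From 16 via lambda: add 7.
From 7 via lambda: add 1.
From 1 via lambda: add 11.
From 11 via lambda: add 10.
From 10 via lambda: add 18.
No new states can be added; the closed set is {1, 7, 10, 11, 16, 17, 18}.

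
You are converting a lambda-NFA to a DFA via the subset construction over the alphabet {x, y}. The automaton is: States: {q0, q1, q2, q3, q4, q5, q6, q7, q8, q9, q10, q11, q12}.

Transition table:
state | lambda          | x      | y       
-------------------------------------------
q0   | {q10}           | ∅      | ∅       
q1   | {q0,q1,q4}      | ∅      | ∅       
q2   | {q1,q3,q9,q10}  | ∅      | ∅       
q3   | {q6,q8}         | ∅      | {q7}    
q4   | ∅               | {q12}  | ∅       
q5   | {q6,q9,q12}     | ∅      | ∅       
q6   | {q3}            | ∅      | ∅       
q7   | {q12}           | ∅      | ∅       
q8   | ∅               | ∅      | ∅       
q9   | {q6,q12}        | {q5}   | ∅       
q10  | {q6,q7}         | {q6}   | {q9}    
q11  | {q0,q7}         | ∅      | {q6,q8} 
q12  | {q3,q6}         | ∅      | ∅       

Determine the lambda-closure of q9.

{q3, q6, q8, q9, q12}

Start with {q9}.
From q9 via lambda: add q6, q12.
From q6 via lambda: add q3.
From q3 via lambda: add q8.
No new states can be added; the closed set is {q3, q6, q8, q9, q12}.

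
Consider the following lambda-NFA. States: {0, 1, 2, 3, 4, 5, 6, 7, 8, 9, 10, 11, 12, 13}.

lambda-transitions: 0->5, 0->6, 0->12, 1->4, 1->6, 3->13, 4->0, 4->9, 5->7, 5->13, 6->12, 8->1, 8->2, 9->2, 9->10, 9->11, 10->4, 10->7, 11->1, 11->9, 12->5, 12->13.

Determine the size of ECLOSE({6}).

Start with {6}.
From 6 via lambda: add 12.
From 12 via lambda: add 5, 13.
From 5 via lambda: add 7.
lambda-closure = {5, 6, 7, 12, 13}, which has 5 states.

5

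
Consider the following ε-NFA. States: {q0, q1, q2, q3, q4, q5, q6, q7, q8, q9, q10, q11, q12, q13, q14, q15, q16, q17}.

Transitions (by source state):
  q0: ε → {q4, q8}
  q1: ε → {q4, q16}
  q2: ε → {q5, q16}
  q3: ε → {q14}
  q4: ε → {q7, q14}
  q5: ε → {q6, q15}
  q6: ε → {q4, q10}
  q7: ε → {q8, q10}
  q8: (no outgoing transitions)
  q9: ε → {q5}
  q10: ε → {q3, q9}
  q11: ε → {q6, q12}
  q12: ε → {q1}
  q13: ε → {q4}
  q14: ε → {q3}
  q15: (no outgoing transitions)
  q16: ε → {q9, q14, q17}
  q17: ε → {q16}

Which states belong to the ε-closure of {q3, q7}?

{q3, q4, q5, q6, q7, q8, q9, q10, q14, q15}

Start with {q3, q7}.
From q3 via ε: add q14.
From q7 via ε: add q8, q10.
From q10 via ε: add q9.
From q9 via ε: add q5.
From q5 via ε: add q6, q15.
From q6 via ε: add q4.
No new states can be added; the closed set is {q3, q4, q5, q6, q7, q8, q9, q10, q14, q15}.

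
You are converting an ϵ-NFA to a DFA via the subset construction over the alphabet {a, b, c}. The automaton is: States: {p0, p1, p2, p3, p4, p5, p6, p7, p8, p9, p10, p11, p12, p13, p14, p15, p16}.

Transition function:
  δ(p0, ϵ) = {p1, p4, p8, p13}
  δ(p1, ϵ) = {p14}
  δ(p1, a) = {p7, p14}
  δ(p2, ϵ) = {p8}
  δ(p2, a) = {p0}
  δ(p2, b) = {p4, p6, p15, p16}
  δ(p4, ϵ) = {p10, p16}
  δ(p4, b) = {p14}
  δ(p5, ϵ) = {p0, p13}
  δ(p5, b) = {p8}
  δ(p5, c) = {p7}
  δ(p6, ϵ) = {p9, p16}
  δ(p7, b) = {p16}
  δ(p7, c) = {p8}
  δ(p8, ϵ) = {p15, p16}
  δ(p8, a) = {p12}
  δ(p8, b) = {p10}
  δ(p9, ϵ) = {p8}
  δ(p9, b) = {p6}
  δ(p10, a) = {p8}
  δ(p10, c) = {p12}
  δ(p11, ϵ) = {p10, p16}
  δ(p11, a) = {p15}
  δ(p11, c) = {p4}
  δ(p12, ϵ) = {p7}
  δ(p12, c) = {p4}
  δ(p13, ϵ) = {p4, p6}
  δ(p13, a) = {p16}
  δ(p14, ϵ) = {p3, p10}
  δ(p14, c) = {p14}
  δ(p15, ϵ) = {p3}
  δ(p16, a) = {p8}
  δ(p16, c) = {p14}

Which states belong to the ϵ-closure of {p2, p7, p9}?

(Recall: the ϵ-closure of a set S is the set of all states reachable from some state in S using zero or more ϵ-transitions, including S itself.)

Start with {p2, p7, p9}.
From p2 via ϵ: add p8.
From p8 via ϵ: add p15, p16.
From p15 via ϵ: add p3.
No new states can be added; the closed set is {p2, p3, p7, p8, p9, p15, p16}.

{p2, p3, p7, p8, p9, p15, p16}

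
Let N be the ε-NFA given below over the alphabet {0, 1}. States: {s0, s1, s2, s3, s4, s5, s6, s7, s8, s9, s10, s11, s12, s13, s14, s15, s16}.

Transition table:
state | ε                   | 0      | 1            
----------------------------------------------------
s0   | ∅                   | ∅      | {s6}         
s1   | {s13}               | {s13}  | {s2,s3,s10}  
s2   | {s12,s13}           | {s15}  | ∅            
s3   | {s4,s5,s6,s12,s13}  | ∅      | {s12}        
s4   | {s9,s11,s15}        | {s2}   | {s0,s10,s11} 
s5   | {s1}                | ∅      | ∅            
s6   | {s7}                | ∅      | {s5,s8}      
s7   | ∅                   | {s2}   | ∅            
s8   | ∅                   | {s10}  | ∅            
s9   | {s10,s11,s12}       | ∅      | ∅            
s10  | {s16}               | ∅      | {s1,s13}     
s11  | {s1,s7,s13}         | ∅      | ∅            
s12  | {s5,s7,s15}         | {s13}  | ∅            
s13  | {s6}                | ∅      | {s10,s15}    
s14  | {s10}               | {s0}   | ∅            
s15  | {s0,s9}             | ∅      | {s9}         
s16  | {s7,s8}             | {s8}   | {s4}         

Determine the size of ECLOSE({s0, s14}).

Start with {s0, s14}.
From s14 via ε: add s10.
From s10 via ε: add s16.
From s16 via ε: add s7, s8.
ε-closure = {s0, s7, s8, s10, s14, s16}, which has 6 states.

6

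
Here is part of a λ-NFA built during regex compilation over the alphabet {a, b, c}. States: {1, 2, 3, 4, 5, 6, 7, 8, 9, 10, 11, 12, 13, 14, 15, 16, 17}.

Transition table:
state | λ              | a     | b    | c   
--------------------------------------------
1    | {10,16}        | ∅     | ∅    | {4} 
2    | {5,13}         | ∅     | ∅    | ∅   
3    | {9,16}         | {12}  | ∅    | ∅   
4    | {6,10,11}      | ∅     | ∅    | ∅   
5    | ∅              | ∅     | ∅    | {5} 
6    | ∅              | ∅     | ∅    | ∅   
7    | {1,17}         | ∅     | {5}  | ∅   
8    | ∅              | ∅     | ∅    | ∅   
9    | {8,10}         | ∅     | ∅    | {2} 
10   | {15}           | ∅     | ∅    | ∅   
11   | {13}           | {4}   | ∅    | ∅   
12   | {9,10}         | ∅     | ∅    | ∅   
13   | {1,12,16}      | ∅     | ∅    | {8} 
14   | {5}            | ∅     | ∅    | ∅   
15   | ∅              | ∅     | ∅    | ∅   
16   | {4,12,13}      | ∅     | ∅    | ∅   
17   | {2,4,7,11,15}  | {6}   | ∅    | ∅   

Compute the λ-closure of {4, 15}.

{1, 4, 6, 8, 9, 10, 11, 12, 13, 15, 16}

Start with {4, 15}.
From 4 via λ: add 6, 10, 11.
From 11 via λ: add 13.
From 13 via λ: add 1, 12, 16.
From 12 via λ: add 9.
From 9 via λ: add 8.
No new states can be added; the closed set is {1, 4, 6, 8, 9, 10, 11, 12, 13, 15, 16}.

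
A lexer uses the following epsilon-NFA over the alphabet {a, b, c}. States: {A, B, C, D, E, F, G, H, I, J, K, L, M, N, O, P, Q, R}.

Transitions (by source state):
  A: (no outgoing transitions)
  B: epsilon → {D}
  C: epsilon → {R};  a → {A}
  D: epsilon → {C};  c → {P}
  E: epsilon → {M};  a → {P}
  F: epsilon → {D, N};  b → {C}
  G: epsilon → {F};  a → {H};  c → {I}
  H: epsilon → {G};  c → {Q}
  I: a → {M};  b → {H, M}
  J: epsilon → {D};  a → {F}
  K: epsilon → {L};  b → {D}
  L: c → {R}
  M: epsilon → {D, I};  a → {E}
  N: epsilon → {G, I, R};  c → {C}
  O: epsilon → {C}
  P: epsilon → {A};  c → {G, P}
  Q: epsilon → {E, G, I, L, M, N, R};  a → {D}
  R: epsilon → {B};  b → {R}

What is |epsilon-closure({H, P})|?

11

Start with {H, P}.
From H via epsilon: add G.
From P via epsilon: add A.
From G via epsilon: add F.
From F via epsilon: add D, N.
From D via epsilon: add C.
From N via epsilon: add I, R.
From R via epsilon: add B.
epsilon-closure = {A, B, C, D, F, G, H, I, N, P, R}, which has 11 states.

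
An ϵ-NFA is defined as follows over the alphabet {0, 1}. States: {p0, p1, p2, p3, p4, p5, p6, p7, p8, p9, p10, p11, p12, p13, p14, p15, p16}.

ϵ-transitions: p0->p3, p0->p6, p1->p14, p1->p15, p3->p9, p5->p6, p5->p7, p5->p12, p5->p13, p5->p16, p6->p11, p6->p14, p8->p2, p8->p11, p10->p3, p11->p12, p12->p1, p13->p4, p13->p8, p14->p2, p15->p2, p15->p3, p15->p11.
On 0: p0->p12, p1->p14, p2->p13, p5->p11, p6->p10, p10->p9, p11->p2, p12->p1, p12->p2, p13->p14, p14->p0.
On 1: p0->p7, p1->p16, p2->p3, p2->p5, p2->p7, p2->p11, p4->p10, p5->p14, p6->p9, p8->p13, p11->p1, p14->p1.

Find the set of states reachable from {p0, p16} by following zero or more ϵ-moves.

Start with {p0, p16}.
From p0 via ϵ: add p3, p6.
From p3 via ϵ: add p9.
From p6 via ϵ: add p11, p14.
From p11 via ϵ: add p12.
From p14 via ϵ: add p2.
From p12 via ϵ: add p1.
From p1 via ϵ: add p15.
No new states can be added; the closed set is {p0, p1, p2, p3, p6, p9, p11, p12, p14, p15, p16}.

{p0, p1, p2, p3, p6, p9, p11, p12, p14, p15, p16}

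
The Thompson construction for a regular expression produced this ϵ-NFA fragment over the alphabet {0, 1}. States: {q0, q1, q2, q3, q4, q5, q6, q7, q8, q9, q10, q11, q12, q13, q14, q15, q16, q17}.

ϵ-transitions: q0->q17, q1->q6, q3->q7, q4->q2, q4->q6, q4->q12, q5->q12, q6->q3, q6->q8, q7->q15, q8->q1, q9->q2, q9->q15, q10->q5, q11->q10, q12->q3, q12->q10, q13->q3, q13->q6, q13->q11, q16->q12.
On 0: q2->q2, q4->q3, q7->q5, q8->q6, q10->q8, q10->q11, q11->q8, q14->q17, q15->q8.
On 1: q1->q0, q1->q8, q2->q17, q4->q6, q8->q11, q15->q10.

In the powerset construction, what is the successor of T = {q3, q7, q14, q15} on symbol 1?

q15 on 1 → {q10}.
No 1-transition from q3, q7, q14.
Union after reading 1: {q10}.
Now take the ϵ-closure:
From q10 via ϵ: add q5.
From q5 via ϵ: add q12.
From q12 via ϵ: add q3.
From q3 via ϵ: add q7.
From q7 via ϵ: add q15.
No new states can be added; the closed set is {q3, q5, q7, q10, q12, q15}.

{q3, q5, q7, q10, q12, q15}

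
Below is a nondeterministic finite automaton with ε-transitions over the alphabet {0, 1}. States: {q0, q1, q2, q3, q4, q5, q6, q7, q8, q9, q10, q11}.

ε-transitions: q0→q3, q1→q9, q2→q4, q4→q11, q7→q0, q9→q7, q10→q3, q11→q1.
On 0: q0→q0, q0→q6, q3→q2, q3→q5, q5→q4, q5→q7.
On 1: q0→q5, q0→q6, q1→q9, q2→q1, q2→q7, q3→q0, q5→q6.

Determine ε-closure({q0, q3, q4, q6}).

{q0, q1, q3, q4, q6, q7, q9, q11}

Start with {q0, q3, q4, q6}.
From q4 via ε: add q11.
From q11 via ε: add q1.
From q1 via ε: add q9.
From q9 via ε: add q7.
No new states can be added; the closed set is {q0, q1, q3, q4, q6, q7, q9, q11}.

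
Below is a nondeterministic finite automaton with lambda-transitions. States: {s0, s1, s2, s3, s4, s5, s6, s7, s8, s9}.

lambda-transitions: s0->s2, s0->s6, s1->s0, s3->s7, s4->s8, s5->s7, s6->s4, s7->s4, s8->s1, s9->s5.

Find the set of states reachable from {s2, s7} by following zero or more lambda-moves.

Start with {s2, s7}.
From s7 via lambda: add s4.
From s4 via lambda: add s8.
From s8 via lambda: add s1.
From s1 via lambda: add s0.
From s0 via lambda: add s6.
No new states can be added; the closed set is {s0, s1, s2, s4, s6, s7, s8}.

{s0, s1, s2, s4, s6, s7, s8}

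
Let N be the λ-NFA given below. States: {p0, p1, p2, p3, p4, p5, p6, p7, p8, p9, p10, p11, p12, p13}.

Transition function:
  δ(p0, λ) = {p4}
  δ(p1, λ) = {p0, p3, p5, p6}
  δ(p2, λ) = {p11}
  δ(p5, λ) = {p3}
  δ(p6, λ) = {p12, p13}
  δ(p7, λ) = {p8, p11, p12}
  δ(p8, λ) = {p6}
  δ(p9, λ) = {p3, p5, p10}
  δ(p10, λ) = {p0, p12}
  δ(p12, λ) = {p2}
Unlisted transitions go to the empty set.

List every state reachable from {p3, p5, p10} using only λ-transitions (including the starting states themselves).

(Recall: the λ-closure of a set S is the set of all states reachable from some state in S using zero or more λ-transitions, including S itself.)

Start with {p3, p5, p10}.
From p10 via λ: add p0, p12.
From p0 via λ: add p4.
From p12 via λ: add p2.
From p2 via λ: add p11.
No new states can be added; the closed set is {p0, p2, p3, p4, p5, p10, p11, p12}.

{p0, p2, p3, p4, p5, p10, p11, p12}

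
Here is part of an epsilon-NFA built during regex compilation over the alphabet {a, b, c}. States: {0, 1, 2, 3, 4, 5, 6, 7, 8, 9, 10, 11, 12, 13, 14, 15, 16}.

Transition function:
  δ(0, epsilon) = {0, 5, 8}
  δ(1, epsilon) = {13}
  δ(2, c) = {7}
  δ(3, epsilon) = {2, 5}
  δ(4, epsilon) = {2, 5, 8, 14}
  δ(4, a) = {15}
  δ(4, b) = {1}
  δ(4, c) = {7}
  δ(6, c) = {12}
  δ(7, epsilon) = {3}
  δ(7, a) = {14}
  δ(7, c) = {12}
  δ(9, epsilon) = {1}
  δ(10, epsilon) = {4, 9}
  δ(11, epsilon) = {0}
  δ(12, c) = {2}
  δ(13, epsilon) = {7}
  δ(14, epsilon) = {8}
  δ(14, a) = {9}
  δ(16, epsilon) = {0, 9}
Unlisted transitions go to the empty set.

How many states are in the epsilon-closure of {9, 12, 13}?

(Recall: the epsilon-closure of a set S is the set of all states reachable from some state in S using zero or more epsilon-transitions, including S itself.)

Start with {9, 12, 13}.
From 9 via epsilon: add 1.
From 13 via epsilon: add 7.
From 7 via epsilon: add 3.
From 3 via epsilon: add 2, 5.
epsilon-closure = {1, 2, 3, 5, 7, 9, 12, 13}, which has 8 states.

8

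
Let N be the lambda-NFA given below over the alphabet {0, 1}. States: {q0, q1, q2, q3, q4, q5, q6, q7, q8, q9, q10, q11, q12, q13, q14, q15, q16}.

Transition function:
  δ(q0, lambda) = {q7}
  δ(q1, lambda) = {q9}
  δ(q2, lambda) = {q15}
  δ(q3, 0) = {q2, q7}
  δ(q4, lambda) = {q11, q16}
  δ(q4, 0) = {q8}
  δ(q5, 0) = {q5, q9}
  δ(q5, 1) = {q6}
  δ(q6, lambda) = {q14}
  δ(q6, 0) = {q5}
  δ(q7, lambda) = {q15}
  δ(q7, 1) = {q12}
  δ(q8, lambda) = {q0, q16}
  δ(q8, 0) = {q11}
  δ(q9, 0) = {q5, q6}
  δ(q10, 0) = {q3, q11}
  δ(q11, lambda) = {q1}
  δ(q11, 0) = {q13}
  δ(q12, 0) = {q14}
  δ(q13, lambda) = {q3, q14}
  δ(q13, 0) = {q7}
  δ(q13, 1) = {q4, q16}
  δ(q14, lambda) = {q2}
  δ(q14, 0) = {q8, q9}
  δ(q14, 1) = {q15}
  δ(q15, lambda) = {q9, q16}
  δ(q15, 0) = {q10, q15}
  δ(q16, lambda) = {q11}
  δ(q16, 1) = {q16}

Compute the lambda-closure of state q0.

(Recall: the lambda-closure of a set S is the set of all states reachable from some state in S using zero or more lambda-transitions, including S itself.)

{q0, q1, q7, q9, q11, q15, q16}

Start with {q0}.
From q0 via lambda: add q7.
From q7 via lambda: add q15.
From q15 via lambda: add q9, q16.
From q16 via lambda: add q11.
From q11 via lambda: add q1.
No new states can be added; the closed set is {q0, q1, q7, q9, q11, q15, q16}.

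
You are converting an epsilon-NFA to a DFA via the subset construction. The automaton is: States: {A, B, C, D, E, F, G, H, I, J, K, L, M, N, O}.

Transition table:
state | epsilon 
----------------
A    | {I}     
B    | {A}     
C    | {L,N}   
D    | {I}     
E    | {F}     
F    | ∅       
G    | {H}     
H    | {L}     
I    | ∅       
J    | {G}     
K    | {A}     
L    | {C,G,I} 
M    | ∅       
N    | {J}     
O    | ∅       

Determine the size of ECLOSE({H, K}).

9

Start with {H, K}.
From H via epsilon: add L.
From K via epsilon: add A.
From A via epsilon: add I.
From L via epsilon: add C, G.
From C via epsilon: add N.
From N via epsilon: add J.
epsilon-closure = {A, C, G, H, I, J, K, L, N}, which has 9 states.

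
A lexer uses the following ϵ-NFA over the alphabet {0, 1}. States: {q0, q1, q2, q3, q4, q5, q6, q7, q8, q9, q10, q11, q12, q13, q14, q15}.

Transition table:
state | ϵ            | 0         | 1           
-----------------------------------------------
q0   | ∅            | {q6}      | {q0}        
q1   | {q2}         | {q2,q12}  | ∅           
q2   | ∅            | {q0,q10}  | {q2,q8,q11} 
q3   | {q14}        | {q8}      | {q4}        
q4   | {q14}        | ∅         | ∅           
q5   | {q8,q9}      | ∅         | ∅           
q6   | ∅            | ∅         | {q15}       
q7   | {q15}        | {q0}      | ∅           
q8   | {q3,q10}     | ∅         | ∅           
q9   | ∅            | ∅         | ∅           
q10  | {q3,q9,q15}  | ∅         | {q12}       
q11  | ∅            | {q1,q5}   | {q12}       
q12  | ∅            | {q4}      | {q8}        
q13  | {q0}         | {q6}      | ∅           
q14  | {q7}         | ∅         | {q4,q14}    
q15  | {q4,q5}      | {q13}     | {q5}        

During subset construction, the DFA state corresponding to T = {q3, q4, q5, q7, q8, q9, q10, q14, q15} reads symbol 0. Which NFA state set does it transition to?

{q0, q3, q4, q5, q7, q8, q9, q10, q13, q14, q15}

q3 on 0 → {q8}.
q7 on 0 → {q0}.
q15 on 0 → {q13}.
No 0-transition from q4, q5, q8, q9, q10, q14.
Union after reading 0: {q0, q8, q13}.
Now take the ϵ-closure:
From q8 via ϵ: add q3, q10.
From q3 via ϵ: add q14.
From q10 via ϵ: add q9, q15.
From q14 via ϵ: add q7.
From q15 via ϵ: add q4, q5.
No new states can be added; the closed set is {q0, q3, q4, q5, q7, q8, q9, q10, q13, q14, q15}.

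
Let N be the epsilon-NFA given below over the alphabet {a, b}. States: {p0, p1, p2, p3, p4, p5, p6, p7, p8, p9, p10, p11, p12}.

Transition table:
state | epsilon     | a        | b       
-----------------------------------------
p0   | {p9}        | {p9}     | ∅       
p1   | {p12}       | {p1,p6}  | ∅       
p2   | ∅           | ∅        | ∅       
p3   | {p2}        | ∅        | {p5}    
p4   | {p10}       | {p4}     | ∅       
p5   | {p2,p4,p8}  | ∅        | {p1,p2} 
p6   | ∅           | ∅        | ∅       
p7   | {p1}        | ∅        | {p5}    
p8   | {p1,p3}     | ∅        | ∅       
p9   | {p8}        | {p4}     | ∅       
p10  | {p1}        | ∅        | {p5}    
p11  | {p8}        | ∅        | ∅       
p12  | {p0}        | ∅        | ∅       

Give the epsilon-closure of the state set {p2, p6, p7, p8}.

Start with {p2, p6, p7, p8}.
From p7 via epsilon: add p1.
From p8 via epsilon: add p3.
From p1 via epsilon: add p12.
From p12 via epsilon: add p0.
From p0 via epsilon: add p9.
No new states can be added; the closed set is {p0, p1, p2, p3, p6, p7, p8, p9, p12}.

{p0, p1, p2, p3, p6, p7, p8, p9, p12}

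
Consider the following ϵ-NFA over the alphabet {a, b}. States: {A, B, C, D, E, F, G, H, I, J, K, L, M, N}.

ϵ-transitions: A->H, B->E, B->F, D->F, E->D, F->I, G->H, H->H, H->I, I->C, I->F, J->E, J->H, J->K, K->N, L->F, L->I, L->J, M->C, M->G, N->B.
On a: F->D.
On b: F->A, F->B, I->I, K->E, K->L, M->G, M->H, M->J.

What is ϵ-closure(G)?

Start with {G}.
From G via ϵ: add H.
From H via ϵ: add I.
From I via ϵ: add C, F.
No new states can be added; the closed set is {C, F, G, H, I}.

{C, F, G, H, I}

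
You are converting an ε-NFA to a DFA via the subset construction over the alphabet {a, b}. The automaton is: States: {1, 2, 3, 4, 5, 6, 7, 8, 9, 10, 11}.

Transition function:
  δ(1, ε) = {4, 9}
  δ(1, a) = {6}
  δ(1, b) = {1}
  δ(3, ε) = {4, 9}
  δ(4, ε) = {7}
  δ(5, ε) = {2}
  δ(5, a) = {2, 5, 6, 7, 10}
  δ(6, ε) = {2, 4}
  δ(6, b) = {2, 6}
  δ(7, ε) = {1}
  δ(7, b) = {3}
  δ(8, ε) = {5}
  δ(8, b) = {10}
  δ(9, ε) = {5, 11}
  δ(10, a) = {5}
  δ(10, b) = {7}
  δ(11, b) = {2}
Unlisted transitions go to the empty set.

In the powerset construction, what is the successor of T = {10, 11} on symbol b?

{1, 2, 4, 5, 7, 9, 11}

10 on b → {7}.
11 on b → {2}.
Union after reading b: {2, 7}.
Now take the ε-closure:
From 7 via ε: add 1.
From 1 via ε: add 4, 9.
From 9 via ε: add 5, 11.
No new states can be added; the closed set is {1, 2, 4, 5, 7, 9, 11}.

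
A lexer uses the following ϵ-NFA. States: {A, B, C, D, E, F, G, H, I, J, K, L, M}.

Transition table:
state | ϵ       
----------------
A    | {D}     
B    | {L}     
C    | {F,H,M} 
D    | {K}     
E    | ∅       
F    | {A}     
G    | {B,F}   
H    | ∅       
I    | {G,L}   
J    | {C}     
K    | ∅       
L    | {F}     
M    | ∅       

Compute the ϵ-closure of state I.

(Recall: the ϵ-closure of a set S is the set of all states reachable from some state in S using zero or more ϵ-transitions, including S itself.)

{A, B, D, F, G, I, K, L}

Start with {I}.
From I via ϵ: add G, L.
From G via ϵ: add B, F.
From F via ϵ: add A.
From A via ϵ: add D.
From D via ϵ: add K.
No new states can be added; the closed set is {A, B, D, F, G, I, K, L}.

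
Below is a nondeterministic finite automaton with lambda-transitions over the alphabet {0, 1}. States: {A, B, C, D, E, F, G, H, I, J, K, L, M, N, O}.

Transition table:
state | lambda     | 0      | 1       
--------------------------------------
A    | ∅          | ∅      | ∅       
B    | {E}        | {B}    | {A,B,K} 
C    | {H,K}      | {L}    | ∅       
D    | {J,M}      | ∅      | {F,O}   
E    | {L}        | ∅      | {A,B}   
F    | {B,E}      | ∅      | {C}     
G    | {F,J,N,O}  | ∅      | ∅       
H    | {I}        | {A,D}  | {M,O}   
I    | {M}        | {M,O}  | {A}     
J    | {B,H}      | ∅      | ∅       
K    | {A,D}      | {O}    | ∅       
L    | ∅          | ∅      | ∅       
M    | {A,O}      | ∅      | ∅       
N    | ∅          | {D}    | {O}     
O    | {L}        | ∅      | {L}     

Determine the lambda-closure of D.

{A, B, D, E, H, I, J, L, M, O}

Start with {D}.
From D via lambda: add J, M.
From J via lambda: add B, H.
From M via lambda: add A, O.
From B via lambda: add E.
From H via lambda: add I.
From O via lambda: add L.
No new states can be added; the closed set is {A, B, D, E, H, I, J, L, M, O}.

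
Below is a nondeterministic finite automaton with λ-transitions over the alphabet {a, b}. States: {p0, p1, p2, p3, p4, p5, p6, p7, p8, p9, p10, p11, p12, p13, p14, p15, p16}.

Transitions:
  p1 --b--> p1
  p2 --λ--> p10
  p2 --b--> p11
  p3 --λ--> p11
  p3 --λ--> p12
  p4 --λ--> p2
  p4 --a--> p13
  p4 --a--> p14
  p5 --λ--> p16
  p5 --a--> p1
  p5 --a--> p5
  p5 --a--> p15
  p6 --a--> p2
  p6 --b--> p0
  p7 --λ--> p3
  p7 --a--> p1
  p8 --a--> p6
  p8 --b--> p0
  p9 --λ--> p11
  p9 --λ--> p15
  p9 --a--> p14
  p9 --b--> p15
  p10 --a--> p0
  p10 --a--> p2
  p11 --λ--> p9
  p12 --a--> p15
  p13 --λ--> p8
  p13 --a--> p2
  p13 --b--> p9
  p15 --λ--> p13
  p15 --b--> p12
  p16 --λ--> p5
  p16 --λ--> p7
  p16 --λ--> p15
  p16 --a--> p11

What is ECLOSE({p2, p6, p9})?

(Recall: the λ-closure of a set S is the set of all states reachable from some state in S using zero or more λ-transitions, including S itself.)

Start with {p2, p6, p9}.
From p2 via λ: add p10.
From p9 via λ: add p11, p15.
From p15 via λ: add p13.
From p13 via λ: add p8.
No new states can be added; the closed set is {p2, p6, p8, p9, p10, p11, p13, p15}.

{p2, p6, p8, p9, p10, p11, p13, p15}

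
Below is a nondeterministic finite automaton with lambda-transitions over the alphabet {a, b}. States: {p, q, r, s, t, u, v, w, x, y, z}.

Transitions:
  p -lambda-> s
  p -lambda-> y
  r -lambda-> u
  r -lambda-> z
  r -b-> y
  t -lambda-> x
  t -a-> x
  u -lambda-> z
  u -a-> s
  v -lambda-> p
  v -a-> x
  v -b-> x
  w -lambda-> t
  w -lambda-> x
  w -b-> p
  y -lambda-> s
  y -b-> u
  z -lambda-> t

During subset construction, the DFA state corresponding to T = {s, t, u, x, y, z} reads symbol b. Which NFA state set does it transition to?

{t, u, x, z}

y on b → {u}.
No b-transition from s, t, u, x, z.
Union after reading b: {u}.
Now take the lambda-closure:
From u via lambda: add z.
From z via lambda: add t.
From t via lambda: add x.
No new states can be added; the closed set is {t, u, x, z}.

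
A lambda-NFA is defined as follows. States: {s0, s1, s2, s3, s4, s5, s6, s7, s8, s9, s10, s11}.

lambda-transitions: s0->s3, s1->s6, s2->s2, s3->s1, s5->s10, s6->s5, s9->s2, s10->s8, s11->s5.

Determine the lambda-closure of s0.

Start with {s0}.
From s0 via lambda: add s3.
From s3 via lambda: add s1.
From s1 via lambda: add s6.
From s6 via lambda: add s5.
From s5 via lambda: add s10.
From s10 via lambda: add s8.
No new states can be added; the closed set is {s0, s1, s3, s5, s6, s8, s10}.

{s0, s1, s3, s5, s6, s8, s10}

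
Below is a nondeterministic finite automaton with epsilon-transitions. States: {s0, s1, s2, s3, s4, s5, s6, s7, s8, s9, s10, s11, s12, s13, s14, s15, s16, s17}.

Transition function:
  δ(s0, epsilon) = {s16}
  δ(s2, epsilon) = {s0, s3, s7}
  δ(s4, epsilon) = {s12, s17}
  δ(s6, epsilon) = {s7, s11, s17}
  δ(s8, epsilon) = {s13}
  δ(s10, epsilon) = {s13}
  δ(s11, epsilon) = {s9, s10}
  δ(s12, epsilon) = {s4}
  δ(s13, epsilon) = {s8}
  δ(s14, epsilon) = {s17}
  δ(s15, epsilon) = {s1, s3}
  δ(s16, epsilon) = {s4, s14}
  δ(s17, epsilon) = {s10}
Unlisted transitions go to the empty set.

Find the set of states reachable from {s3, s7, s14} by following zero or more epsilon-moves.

{s3, s7, s8, s10, s13, s14, s17}

Start with {s3, s7, s14}.
From s14 via epsilon: add s17.
From s17 via epsilon: add s10.
From s10 via epsilon: add s13.
From s13 via epsilon: add s8.
No new states can be added; the closed set is {s3, s7, s8, s10, s13, s14, s17}.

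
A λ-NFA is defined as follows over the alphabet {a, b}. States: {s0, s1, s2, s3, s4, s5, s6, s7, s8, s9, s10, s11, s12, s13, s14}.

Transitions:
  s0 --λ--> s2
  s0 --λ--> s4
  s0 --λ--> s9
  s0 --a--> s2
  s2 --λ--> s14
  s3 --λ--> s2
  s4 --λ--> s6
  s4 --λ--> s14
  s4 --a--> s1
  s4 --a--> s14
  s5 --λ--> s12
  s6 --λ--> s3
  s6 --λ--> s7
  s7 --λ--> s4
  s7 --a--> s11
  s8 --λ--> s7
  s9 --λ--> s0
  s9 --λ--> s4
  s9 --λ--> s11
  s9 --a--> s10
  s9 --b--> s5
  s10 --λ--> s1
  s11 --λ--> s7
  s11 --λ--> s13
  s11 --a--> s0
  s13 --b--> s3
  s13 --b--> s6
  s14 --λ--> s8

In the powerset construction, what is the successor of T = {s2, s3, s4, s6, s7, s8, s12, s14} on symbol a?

{s1, s2, s3, s4, s6, s7, s8, s11, s13, s14}

s4 on a → {s1, s14}.
s7 on a → {s11}.
No a-transition from s2, s3, s6, s8, s12, s14.
Union after reading a: {s1, s11, s14}.
Now take the λ-closure:
From s11 via λ: add s7, s13.
From s14 via λ: add s8.
From s7 via λ: add s4.
From s4 via λ: add s6.
From s6 via λ: add s3.
From s3 via λ: add s2.
No new states can be added; the closed set is {s1, s2, s3, s4, s6, s7, s8, s11, s13, s14}.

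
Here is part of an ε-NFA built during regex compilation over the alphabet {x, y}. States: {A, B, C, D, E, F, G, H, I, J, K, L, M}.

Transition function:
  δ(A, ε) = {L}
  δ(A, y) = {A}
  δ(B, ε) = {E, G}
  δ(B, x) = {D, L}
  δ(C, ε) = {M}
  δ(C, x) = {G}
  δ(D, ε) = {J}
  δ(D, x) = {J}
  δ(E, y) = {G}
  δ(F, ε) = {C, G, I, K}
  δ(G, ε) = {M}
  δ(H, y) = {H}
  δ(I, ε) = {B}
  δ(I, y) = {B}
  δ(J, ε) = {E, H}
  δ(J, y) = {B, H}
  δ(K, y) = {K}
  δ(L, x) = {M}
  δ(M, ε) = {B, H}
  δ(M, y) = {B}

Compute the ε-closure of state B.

{B, E, G, H, M}

Start with {B}.
From B via ε: add E, G.
From G via ε: add M.
From M via ε: add H.
No new states can be added; the closed set is {B, E, G, H, M}.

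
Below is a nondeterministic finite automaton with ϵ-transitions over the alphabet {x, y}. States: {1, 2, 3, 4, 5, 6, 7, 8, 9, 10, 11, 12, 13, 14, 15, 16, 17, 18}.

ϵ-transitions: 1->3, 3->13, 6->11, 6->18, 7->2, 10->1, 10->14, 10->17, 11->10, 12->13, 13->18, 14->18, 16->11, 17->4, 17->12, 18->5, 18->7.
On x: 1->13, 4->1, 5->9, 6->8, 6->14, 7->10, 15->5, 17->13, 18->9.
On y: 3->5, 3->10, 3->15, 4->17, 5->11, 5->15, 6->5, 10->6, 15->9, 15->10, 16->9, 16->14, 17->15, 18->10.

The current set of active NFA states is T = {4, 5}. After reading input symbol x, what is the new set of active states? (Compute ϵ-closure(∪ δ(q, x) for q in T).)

4 on x → {1}.
5 on x → {9}.
Union after reading x: {1, 9}.
Now take the ϵ-closure:
From 1 via ϵ: add 3.
From 3 via ϵ: add 13.
From 13 via ϵ: add 18.
From 18 via ϵ: add 5, 7.
From 7 via ϵ: add 2.
No new states can be added; the closed set is {1, 2, 3, 5, 7, 9, 13, 18}.

{1, 2, 3, 5, 7, 9, 13, 18}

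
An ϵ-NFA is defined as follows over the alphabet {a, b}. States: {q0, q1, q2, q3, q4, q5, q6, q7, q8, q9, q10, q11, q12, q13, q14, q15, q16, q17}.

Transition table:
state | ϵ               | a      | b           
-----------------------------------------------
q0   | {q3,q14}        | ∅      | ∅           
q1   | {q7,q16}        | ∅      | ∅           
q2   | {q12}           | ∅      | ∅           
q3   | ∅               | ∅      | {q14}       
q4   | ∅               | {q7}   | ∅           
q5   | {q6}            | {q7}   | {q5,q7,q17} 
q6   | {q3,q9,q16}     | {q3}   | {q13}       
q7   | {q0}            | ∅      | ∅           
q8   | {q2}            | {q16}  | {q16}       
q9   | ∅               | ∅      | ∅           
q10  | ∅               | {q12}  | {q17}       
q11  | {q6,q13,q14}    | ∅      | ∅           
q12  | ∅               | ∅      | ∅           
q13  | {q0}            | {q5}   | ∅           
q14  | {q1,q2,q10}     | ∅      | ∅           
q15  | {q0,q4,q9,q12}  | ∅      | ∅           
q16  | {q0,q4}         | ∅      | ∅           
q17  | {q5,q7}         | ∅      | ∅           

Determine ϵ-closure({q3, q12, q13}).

Start with {q3, q12, q13}.
From q13 via ϵ: add q0.
From q0 via ϵ: add q14.
From q14 via ϵ: add q1, q2, q10.
From q1 via ϵ: add q7, q16.
From q16 via ϵ: add q4.
No new states can be added; the closed set is {q0, q1, q2, q3, q4, q7, q10, q12, q13, q14, q16}.

{q0, q1, q2, q3, q4, q7, q10, q12, q13, q14, q16}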